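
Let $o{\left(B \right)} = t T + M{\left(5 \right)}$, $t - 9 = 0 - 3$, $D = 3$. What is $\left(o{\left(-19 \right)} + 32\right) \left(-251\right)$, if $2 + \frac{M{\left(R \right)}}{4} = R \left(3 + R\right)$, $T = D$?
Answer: $-50702$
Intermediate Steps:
$T = 3$
$M{\left(R \right)} = -8 + 4 R \left(3 + R\right)$
$t = 6$ ($t = 9 + \left(0 - 3\right) = 9 - 3 = 6$)
$o{\left(B \right)} = 170$ ($o{\left(B \right)} = 6 \cdot 3 + \left(-8 + 4 \cdot 5^{2} + 12 \cdot 5\right) = 18 + \left(-8 + 4 \cdot 25 + 60\right) = 18 + \left(-8 + 100 + 60\right) = 18 + 152 = 170$)
$\left(o{\left(-19 \right)} + 32\right) \left(-251\right) = \left(170 + 32\right) \left(-251\right) = 202 \left(-251\right) = -50702$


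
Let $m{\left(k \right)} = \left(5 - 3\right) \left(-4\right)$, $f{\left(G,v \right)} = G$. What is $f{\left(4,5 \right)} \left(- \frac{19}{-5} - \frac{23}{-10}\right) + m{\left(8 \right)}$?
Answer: $\frac{82}{5} \approx 16.4$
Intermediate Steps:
$m{\left(k \right)} = -8$ ($m{\left(k \right)} = 2 \left(-4\right) = -8$)
$f{\left(4,5 \right)} \left(- \frac{19}{-5} - \frac{23}{-10}\right) + m{\left(8 \right)} = 4 \left(- \frac{19}{-5} - \frac{23}{-10}\right) - 8 = 4 \left(\left(-19\right) \left(- \frac{1}{5}\right) - - \frac{23}{10}\right) - 8 = 4 \left(\frac{19}{5} + \frac{23}{10}\right) - 8 = 4 \cdot \frac{61}{10} - 8 = \frac{122}{5} - 8 = \frac{82}{5}$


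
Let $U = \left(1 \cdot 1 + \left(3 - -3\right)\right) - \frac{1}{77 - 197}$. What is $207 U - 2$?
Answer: $\frac{57949}{40} \approx 1448.7$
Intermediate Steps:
$U = \frac{841}{120}$ ($U = \left(1 + \left(3 + 3\right)\right) - \frac{1}{-120} = \left(1 + 6\right) - - \frac{1}{120} = 7 + \frac{1}{120} = \frac{841}{120} \approx 7.0083$)
$207 U - 2 = 207 \cdot \frac{841}{120} - 2 = \frac{58029}{40} - 2 = \frac{57949}{40}$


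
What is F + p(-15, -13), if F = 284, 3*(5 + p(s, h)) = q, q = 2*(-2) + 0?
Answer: 833/3 ≈ 277.67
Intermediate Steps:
q = -4 (q = -4 + 0 = -4)
p(s, h) = -19/3 (p(s, h) = -5 + (⅓)*(-4) = -5 - 4/3 = -19/3)
F + p(-15, -13) = 284 - 19/3 = 833/3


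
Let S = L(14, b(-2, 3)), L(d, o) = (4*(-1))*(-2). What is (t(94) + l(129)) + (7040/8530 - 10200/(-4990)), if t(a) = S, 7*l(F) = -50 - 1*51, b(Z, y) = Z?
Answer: -10604623/2979529 ≈ -3.5592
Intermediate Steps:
L(d, o) = 8 (L(d, o) = -4*(-2) = 8)
S = 8
l(F) = -101/7 (l(F) = (-50 - 1*51)/7 = (-50 - 51)/7 = (1/7)*(-101) = -101/7)
t(a) = 8
(t(94) + l(129)) + (7040/8530 - 10200/(-4990)) = (8 - 101/7) + (7040/8530 - 10200/(-4990)) = -45/7 + (7040*(1/8530) - 10200*(-1/4990)) = -45/7 + (704/853 + 1020/499) = -45/7 + 1221356/425647 = -10604623/2979529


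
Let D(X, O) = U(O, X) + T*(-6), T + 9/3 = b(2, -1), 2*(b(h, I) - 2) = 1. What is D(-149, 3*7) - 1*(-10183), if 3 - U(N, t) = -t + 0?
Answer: 10040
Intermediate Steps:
b(h, I) = 5/2 (b(h, I) = 2 + (1/2)*1 = 2 + 1/2 = 5/2)
U(N, t) = 3 + t (U(N, t) = 3 - (-t + 0) = 3 - (-1)*t = 3 + t)
T = -1/2 (T = -3 + 5/2 = -1/2 ≈ -0.50000)
D(X, O) = 6 + X (D(X, O) = (3 + X) - 1/2*(-6) = (3 + X) + 3 = 6 + X)
D(-149, 3*7) - 1*(-10183) = (6 - 149) - 1*(-10183) = -143 + 10183 = 10040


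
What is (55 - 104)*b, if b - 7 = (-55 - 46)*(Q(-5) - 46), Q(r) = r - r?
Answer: -227997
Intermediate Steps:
Q(r) = 0
b = 4653 (b = 7 + (-55 - 46)*(0 - 46) = 7 - 101*(-46) = 7 + 4646 = 4653)
(55 - 104)*b = (55 - 104)*4653 = -49*4653 = -227997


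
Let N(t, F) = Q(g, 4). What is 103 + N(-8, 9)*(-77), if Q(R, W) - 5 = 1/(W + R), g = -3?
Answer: -359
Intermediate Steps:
Q(R, W) = 5 + 1/(R + W) (Q(R, W) = 5 + 1/(W + R) = 5 + 1/(R + W))
N(t, F) = 6 (N(t, F) = (1 + 5*(-3) + 5*4)/(-3 + 4) = (1 - 15 + 20)/1 = 1*6 = 6)
103 + N(-8, 9)*(-77) = 103 + 6*(-77) = 103 - 462 = -359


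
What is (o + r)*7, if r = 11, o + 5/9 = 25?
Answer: 2233/9 ≈ 248.11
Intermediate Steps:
o = 220/9 (o = -5/9 + 25 = 220/9 ≈ 24.444)
(o + r)*7 = (220/9 + 11)*7 = (319/9)*7 = 2233/9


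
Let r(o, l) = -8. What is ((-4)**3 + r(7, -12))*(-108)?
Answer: 7776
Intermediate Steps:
((-4)**3 + r(7, -12))*(-108) = ((-4)**3 - 8)*(-108) = (-64 - 8)*(-108) = -72*(-108) = 7776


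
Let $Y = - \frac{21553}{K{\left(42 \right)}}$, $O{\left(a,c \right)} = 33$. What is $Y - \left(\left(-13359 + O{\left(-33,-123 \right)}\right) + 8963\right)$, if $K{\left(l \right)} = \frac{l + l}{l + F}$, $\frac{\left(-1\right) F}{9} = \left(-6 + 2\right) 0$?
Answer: $- \frac{12827}{2} \approx -6413.5$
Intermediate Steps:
$F = 0$ ($F = - 9 \left(-6 + 2\right) 0 = - 9 \left(\left(-4\right) 0\right) = \left(-9\right) 0 = 0$)
$K{\left(l \right)} = 2$ ($K{\left(l \right)} = \frac{l + l}{l + 0} = \frac{2 l}{l} = 2$)
$Y = - \frac{21553}{2} \approx -10777.0$
$Y - \left(\left(-13359 + O{\left(-33,-123 \right)}\right) + 8963\right) = - \frac{21553}{2} - \left(\left(-13359 + 33\right) + 8963\right) = - \frac{21553}{2} - \left(-13326 + 8963\right) = - \frac{21553}{2} - -4363 = - \frac{21553}{2} + 4363 = - \frac{12827}{2}$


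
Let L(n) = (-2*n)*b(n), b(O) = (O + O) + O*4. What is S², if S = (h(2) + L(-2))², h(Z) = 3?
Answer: 4100625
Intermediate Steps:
b(O) = 6*O (b(O) = 2*O + 4*O = 6*O)
L(n) = -12*n² (L(n) = (-2*n)*(6*n) = -12*n²)
S = 2025 (S = (3 - 12*(-2)²)² = (3 - 12*4)² = (3 - 48)² = (-45)² = 2025)
S² = 2025² = 4100625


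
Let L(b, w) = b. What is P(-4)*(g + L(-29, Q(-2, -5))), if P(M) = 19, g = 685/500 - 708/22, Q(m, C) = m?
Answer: -1250067/1100 ≈ -1136.4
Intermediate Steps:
g = -33893/1100 (g = 685*(1/500) - 708*1/22 = 137/100 - 354/11 = -33893/1100 ≈ -30.812)
P(-4)*(g + L(-29, Q(-2, -5))) = 19*(-33893/1100 - 29) = 19*(-65793/1100) = -1250067/1100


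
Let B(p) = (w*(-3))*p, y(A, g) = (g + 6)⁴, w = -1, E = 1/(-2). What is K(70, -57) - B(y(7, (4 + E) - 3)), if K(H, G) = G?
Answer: -86595/16 ≈ -5412.2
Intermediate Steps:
E = -½ ≈ -0.50000
y(A, g) = (6 + g)⁴
B(p) = 3*p (B(p) = (-1*(-3))*p = 3*p)
K(70, -57) - B(y(7, (4 + E) - 3)) = -57 - 3*(6 + ((4 - ½) - 3))⁴ = -57 - 3*(6 + (7/2 - 3))⁴ = -57 - 3*(6 + ½)⁴ = -57 - 3*(13/2)⁴ = -57 - 3*28561/16 = -57 - 1*85683/16 = -57 - 85683/16 = -86595/16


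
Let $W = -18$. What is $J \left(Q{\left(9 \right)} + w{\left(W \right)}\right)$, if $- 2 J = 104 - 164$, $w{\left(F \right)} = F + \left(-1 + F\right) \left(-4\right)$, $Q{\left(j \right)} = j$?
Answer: $2010$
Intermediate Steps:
$w{\left(F \right)} = 4 - 3 F$ ($w{\left(F \right)} = F - \left(-4 + 4 F\right) = 4 - 3 F$)
$J = 30$ ($J = - \frac{104 - 164}{2} = \left(- \frac{1}{2}\right) \left(-60\right) = 30$)
$J \left(Q{\left(9 \right)} + w{\left(W \right)}\right) = 30 \left(9 + \left(4 - -54\right)\right) = 30 \left(9 + \left(4 + 54\right)\right) = 30 \left(9 + 58\right) = 30 \cdot 67 = 2010$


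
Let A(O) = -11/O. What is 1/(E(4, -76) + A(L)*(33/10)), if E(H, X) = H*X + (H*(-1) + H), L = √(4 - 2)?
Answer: -60800/18351431 + 3630*√2/18351431 ≈ -0.0030334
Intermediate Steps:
L = √2 ≈ 1.4142
E(H, X) = H*X (E(H, X) = H*X + (-H + H) = H*X + 0 = H*X)
1/(E(4, -76) + A(L)*(33/10)) = 1/(4*(-76) + (-11*√2/2)*(33/10)) = 1/(-304 + (-11*√2/2)*(33*(⅒))) = 1/(-304 - 11*√2/2*(33/10)) = 1/(-304 - 363*√2/20)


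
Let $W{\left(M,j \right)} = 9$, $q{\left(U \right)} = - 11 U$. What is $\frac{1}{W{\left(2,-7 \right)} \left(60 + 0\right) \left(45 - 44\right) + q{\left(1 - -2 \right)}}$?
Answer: $\frac{1}{507} \approx 0.0019724$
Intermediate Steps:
$\frac{1}{W{\left(2,-7 \right)} \left(60 + 0\right) \left(45 - 44\right) + q{\left(1 - -2 \right)}} = \frac{1}{9 \left(60 + 0\right) \left(45 - 44\right) - 11 \left(1 - -2\right)} = \frac{1}{9 \cdot 60 \cdot 1 - 11 \left(1 + 2\right)} = \frac{1}{9 \cdot 60 - 33} = \frac{1}{540 - 33} = \frac{1}{507}$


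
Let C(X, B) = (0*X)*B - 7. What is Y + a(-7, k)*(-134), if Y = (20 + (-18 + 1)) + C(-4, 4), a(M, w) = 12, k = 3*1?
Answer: -1612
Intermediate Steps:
k = 3
C(X, B) = -7 (C(X, B) = 0*B - 7 = 0 - 7 = -7)
Y = -4 (Y = (20 + (-18 + 1)) - 7 = (20 - 17) - 7 = 3 - 7 = -4)
Y + a(-7, k)*(-134) = -4 + 12*(-134) = -4 - 1608 = -1612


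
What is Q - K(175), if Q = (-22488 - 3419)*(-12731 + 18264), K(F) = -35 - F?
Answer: -143343221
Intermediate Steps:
Q = -143343431 (Q = -25907*5533 = -143343431)
Q - K(175) = -143343431 - (-35 - 1*175) = -143343431 - (-35 - 175) = -143343431 - 1*(-210) = -143343431 + 210 = -143343221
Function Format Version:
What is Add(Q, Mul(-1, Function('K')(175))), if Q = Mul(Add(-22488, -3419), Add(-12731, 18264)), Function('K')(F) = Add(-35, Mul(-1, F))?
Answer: -143343221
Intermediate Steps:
Q = -143343431 (Q = Mul(-25907, 5533) = -143343431)
Add(Q, Mul(-1, Function('K')(175))) = Add(-143343431, Mul(-1, Add(-35, Mul(-1, 175)))) = Add(-143343431, Mul(-1, Add(-35, -175))) = Add(-143343431, Mul(-1, -210)) = Add(-143343431, 210) = -143343221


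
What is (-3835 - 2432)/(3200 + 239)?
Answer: -6267/3439 ≈ -1.8223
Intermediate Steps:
(-3835 - 2432)/(3200 + 239) = -6267/3439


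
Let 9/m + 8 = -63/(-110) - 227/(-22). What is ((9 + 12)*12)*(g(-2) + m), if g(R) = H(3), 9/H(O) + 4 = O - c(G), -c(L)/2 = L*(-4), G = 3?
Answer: 919296/1325 ≈ 693.81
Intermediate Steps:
c(L) = 8*L (c(L) = -2*L*(-4) = -(-8)*L = 8*L)
m = 165/53 (m = 9/(-8 + (-63/(-110) - 227/(-22))) = 9/(-8 + (-63*(-1/110) - 227*(-1/22))) = 9/(-8 + (63/110 + 227/22)) = 9/(-8 + 599/55) = 9/(159/55) = 9*(55/159) = 165/53 ≈ 3.1132)
H(O) = 9/(-28 + O) (H(O) = 9/(-4 + (O - 8*3)) = 9/(-4 + (O - 1*24)) = 9/(-4 + (O - 24)) = 9/(-4 + (-24 + O)) = 9/(-28 + O))
g(R) = -9/25 (g(R) = 9/(-28 + 3) = 9/(-25) = 9*(-1/25) = -9/25)
((9 + 12)*12)*(g(-2) + m) = ((9 + 12)*12)*(-9/25 + 165/53) = (21*12)*(3648/1325) = 252*(3648/1325) = 919296/1325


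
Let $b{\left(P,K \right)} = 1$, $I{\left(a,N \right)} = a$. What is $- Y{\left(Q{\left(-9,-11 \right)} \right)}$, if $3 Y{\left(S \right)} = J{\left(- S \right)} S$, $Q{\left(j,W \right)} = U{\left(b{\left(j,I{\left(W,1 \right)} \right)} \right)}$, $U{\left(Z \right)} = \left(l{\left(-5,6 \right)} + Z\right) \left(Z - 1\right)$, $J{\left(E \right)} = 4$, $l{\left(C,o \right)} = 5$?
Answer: $0$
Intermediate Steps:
$U{\left(Z \right)} = \left(-1 + Z\right) \left(5 + Z\right)$ ($U{\left(Z \right)} = \left(5 + Z\right) \left(Z - 1\right) = \left(5 + Z\right) \left(-1 + Z\right) = \left(-1 + Z\right) \left(5 + Z\right)$)
$Q{\left(j,W \right)} = 0$ ($Q{\left(j,W \right)} = -5 + 1^{2} + 4 \cdot 1 = -5 + 1 + 4 = 0$)
$Y{\left(S \right)} = \frac{4 S}{3}$
$- Y{\left(Q{\left(-9,-11 \right)} \right)} = - \frac{4 \cdot 0}{3} = \left(-1\right) 0 = 0$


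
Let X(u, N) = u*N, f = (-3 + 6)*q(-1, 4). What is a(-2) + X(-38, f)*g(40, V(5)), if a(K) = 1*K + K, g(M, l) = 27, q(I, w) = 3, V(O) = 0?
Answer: -9238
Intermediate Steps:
f = 9 (f = (-3 + 6)*3 = 3*3 = 9)
X(u, N) = N*u
a(K) = 2*K (a(K) = K + K = 2*K)
a(-2) + X(-38, f)*g(40, V(5)) = 2*(-2) + (9*(-38))*27 = -4 - 342*27 = -4 - 9234 = -9238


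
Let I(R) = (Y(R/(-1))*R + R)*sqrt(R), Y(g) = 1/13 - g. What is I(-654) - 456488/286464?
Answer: -57061/35808 + 5551152*I*sqrt(654)/13 ≈ -1.5935 + 1.092e+7*I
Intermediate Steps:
Y(g) = 1/13 - g
I(R) = sqrt(R)*(R + R*(1/13 + R)) (I(R) = ((1/13 - R/(-1))*R + R)*sqrt(R) = ((1/13 - R*(-1))*R + R)*sqrt(R) = ((1/13 - (-1)*R)*R + R)*sqrt(R) = ((1/13 + R)*R + R)*sqrt(R) = (R*(1/13 + R) + R)*sqrt(R) = (R + R*(1/13 + R))*sqrt(R) = sqrt(R)*(R + R*(1/13 + R)))
I(-654) - 456488/286464 = (-654)**(3/2)*(14/13 - 654) - 456488/286464 = -654*I*sqrt(654)*(-8488/13) - 456488/286464 = 5551152*I*sqrt(654)/13 - 1*57061/35808 = 5551152*I*sqrt(654)/13 - 57061/35808 = -57061/35808 + 5551152*I*sqrt(654)/13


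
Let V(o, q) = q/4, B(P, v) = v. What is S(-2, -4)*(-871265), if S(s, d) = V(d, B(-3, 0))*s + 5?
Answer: -4356325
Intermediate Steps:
V(o, q) = q/4 (V(o, q) = q*(¼) = q/4)
S(s, d) = 5 (S(s, d) = ((¼)*0)*s + 5 = 0*s + 5 = 0 + 5 = 5)
S(-2, -4)*(-871265) = 5*(-871265) = -4356325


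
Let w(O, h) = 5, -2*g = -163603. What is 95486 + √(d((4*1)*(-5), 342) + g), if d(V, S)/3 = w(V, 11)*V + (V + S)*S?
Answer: 95486 + √1647494/2 ≈ 96128.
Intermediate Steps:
g = 163603/2 (g = -½*(-163603) = 163603/2 ≈ 81802.)
d(V, S) = 15*V + 3*S*(S + V) (d(V, S) = 3*(5*V + (V + S)*S) = 3*(5*V + (S + V)*S) = 3*(5*V + S*(S + V)) = 15*V + 3*S*(S + V))
95486 + √(d((4*1)*(-5), 342) + g) = 95486 + √((3*342² + 15*((4*1)*(-5)) + 3*342*((4*1)*(-5))) + 163603/2) = 95486 + √((3*116964 + 15*(4*(-5)) + 3*342*(4*(-5))) + 163603/2) = 95486 + √((350892 + 15*(-20) + 3*342*(-20)) + 163603/2) = 95486 + √((350892 - 300 - 20520) + 163603/2) = 95486 + √(330072 + 163603/2) = 95486 + √(823747/2) = 95486 + √1647494/2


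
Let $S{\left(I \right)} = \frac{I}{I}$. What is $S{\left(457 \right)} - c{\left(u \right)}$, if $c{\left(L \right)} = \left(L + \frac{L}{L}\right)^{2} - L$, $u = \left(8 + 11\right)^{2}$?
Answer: $-130682$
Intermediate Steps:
$S{\left(I \right)} = 1$
$u = 361$ ($u = 19^{2} = 361$)
$c{\left(L \right)} = \left(1 + L\right)^{2} - L$ ($c{\left(L \right)} = \left(L + 1\right)^{2} - L = \left(1 + L\right)^{2} - L$)
$S{\left(457 \right)} - c{\left(u \right)} = 1 - \left(\left(1 + 361\right)^{2} - 361\right) = 1 - \left(362^{2} - 361\right) = 1 - \left(131044 - 361\right) = 1 - 130683 = -130682$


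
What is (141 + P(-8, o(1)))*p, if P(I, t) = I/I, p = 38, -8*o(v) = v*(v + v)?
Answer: 5396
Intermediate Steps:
o(v) = -v²/4 (o(v) = -v*(v + v)/8 = -v*2*v/8 = -v²/4)
P(I, t) = 1
(141 + P(-8, o(1)))*p = (141 + 1)*38 = 142*38 = 5396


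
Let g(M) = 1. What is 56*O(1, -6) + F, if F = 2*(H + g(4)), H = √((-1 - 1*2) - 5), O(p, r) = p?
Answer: 58 + 4*I*√2 ≈ 58.0 + 5.6569*I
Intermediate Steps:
H = 2*I*√2 (H = √((-1 - 2) - 5) = √(-3 - 5) = √(-8) = 2*I*√2 ≈ 2.8284*I)
F = 2 + 4*I*√2 (F = 2*(2*I*√2 + 1) = 2*(1 + 2*I*√2) = 2 + 4*I*√2 ≈ 2.0 + 5.6569*I)
56*O(1, -6) + F = 56*1 + (2 + 4*I*√2) = 56 + (2 + 4*I*√2) = 58 + 4*I*√2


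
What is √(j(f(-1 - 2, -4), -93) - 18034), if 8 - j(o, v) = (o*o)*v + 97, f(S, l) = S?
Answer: I*√17286 ≈ 131.48*I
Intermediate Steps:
j(o, v) = -89 - v*o² (j(o, v) = 8 - ((o*o)*v + 97) = 8 - (o²*v + 97) = 8 - (v*o² + 97) = 8 - (97 + v*o²) = 8 + (-97 - v*o²) = -89 - v*o²)
√(j(f(-1 - 2, -4), -93) - 18034) = √((-89 - 1*(-93)*(-1 - 2)²) - 18034) = √((-89 - 1*(-93)*(-3)²) - 18034) = √((-89 - 1*(-93)*9) - 18034) = √((-89 + 837) - 18034) = √(748 - 18034) = √(-17286) = I*√17286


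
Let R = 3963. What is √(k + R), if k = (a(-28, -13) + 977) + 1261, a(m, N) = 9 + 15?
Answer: 5*√249 ≈ 78.899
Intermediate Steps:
a(m, N) = 24
k = 2262 (k = (24 + 977) + 1261 = 1001 + 1261 = 2262)
√(k + R) = √(2262 + 3963) = √6225 = 5*√249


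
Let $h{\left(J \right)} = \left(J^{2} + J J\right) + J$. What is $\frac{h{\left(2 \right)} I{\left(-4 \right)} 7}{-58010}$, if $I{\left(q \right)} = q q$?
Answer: $- \frac{112}{5801} \approx -0.019307$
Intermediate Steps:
$I{\left(q \right)} = q^{2}$
$h{\left(J \right)} = J + 2 J^{2}$ ($h{\left(J \right)} = \left(J^{2} + J^{2}\right) + J = 2 J^{2} + J = J + 2 J^{2}$)
$\frac{h{\left(2 \right)} I{\left(-4 \right)} 7}{-58010} = \frac{2 \left(1 + 2 \cdot 2\right) \left(-4\right)^{2} \cdot 7}{-58010} = 2 \left(1 + 4\right) 16 \cdot 7 \left(- \frac{1}{58010}\right) = 2 \cdot 5 \cdot 16 \cdot 7 \left(- \frac{1}{58010}\right) = 10 \cdot 16 \cdot 7 \left(- \frac{1}{58010}\right) = 160 \cdot 7 \left(- \frac{1}{58010}\right) = 1120 \left(- \frac{1}{58010}\right) = - \frac{112}{5801}$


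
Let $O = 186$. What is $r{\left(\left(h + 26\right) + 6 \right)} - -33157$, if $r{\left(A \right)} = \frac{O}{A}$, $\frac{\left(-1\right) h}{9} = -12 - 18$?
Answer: $\frac{5006800}{151} \approx 33158.0$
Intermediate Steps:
$h = 270$ ($h = - 9 \left(-12 - 18\right) = \left(-9\right) \left(-30\right) = 270$)
$r{\left(A \right)} = \frac{186}{A}$
$r{\left(\left(h + 26\right) + 6 \right)} - -33157 = \frac{186}{\left(270 + 26\right) + 6} - -33157 = \frac{186}{296 + 6} + 33157 = \frac{186}{302} + 33157 = 186 \cdot \frac{1}{302} + 33157 = \frac{93}{151} + 33157 = \frac{5006800}{151}$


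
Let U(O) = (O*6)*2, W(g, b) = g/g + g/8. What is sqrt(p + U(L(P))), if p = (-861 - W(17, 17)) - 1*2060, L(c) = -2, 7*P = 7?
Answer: I*sqrt(47170)/4 ≈ 54.297*I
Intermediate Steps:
P = 1 (P = (1/7)*7 = 1)
W(g, b) = 1 + g/8 (W(g, b) = 1 + g*(1/8) = 1 + g/8)
U(O) = 12*O (U(O) = (6*O)*2 = 12*O)
p = -23393/8 (p = (-861 - (1 + (1/8)*17)) - 1*2060 = (-861 - (1 + 17/8)) - 2060 = (-861 - 1*25/8) - 2060 = (-861 - 25/8) - 2060 = -6913/8 - 2060 = -23393/8 ≈ -2924.1)
sqrt(p + U(L(P))) = sqrt(-23393/8 + 12*(-2)) = sqrt(-23393/8 - 24) = sqrt(-23585/8) = I*sqrt(47170)/4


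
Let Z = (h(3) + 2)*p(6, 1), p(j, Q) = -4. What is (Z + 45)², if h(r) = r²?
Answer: 1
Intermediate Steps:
Z = -44 (Z = (3² + 2)*(-4) = (9 + 2)*(-4) = 11*(-4) = -44)
(Z + 45)² = (-44 + 45)² = 1² = 1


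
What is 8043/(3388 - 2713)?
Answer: 2681/225 ≈ 11.916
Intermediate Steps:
8043/(3388 - 2713) = 8043/675 = 8043*(1/675) = 2681/225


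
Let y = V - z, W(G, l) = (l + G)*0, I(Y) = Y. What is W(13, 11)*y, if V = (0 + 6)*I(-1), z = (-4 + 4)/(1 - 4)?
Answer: 0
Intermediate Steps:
z = 0 (z = 0/(-3) = 0*(-⅓) = 0)
W(G, l) = 0 (W(G, l) = (G + l)*0 = 0)
V = -6 (V = (0 + 6)*(-1) = 6*(-1) = -6)
y = -6 (y = -6 - 1*0 = -6 + 0 = -6)
W(13, 11)*y = 0*(-6) = 0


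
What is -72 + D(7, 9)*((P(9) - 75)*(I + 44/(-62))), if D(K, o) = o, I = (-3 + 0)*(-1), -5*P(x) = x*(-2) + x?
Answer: -245034/155 ≈ -1580.9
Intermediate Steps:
P(x) = x/5 (P(x) = -(x*(-2) + x)/5 = -(-2*x + x)/5 = -(-1)*x/5 = x/5)
I = 3 (I = -3*(-1) = 3)
-72 + D(7, 9)*((P(9) - 75)*(I + 44/(-62))) = -72 + 9*(((⅕)*9 - 75)*(3 + 44/(-62))) = -72 + 9*((9/5 - 75)*(3 + 44*(-1/62))) = -72 + 9*(-366*(3 - 22/31)/5) = -72 + 9*(-366/5*71/31) = -72 + 9*(-25986/155) = -72 - 233874/155 = -245034/155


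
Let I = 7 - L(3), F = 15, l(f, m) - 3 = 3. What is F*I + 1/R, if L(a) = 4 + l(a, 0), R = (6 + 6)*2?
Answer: -1079/24 ≈ -44.958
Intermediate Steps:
l(f, m) = 6 (l(f, m) = 3 + 3 = 6)
R = 24 (R = 12*2 = 24)
L(a) = 10 (L(a) = 4 + 6 = 10)
I = -3 (I = 7 - 1*10 = 7 - 10 = -3)
F*I + 1/R = 15*(-3) + 1/24 = -45 + 1/24 = -1079/24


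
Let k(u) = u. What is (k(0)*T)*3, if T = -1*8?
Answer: 0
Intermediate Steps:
T = -8
(k(0)*T)*3 = (0*(-8))*3 = 0*3 = 0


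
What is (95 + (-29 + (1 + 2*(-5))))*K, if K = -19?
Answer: -1083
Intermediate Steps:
(95 + (-29 + (1 + 2*(-5))))*K = (95 + (-29 + (1 + 2*(-5))))*(-19) = (95 + (-29 + (1 - 10)))*(-19) = (95 + (-29 - 9))*(-19) = (95 - 38)*(-19) = 57*(-19) = -1083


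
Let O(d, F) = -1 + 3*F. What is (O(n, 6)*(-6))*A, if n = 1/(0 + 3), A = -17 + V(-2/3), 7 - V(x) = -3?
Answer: 714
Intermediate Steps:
V(x) = 10 (V(x) = 7 - 1*(-3) = 7 + 3 = 10)
A = -7 (A = -17 + 10 = -7)
n = ⅓ (n = 1/3 = ⅓ ≈ 0.33333)
(O(n, 6)*(-6))*A = ((-1 + 3*6)*(-6))*(-7) = ((-1 + 18)*(-6))*(-7) = (17*(-6))*(-7) = -102*(-7) = 714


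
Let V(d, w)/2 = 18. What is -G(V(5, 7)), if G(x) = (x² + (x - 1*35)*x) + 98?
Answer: -1430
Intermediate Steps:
V(d, w) = 36 (V(d, w) = 2*18 = 36)
G(x) = 98 + x² + x*(-35 + x) (G(x) = (x² + (x - 35)*x) + 98 = (x² + (-35 + x)*x) + 98 = (x² + x*(-35 + x)) + 98 = 98 + x² + x*(-35 + x))
-G(V(5, 7)) = -(98 - 35*36 + 2*36²) = -(98 - 1260 + 2*1296) = -(98 - 1260 + 2592) = -1*1430 = -1430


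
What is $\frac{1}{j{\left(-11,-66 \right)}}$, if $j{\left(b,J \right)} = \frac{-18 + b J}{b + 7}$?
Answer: $- \frac{1}{177} \approx -0.0056497$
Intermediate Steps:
$j{\left(b,J \right)} = \frac{-18 + J b}{7 + b}$
$\frac{1}{j{\left(-11,-66 \right)}} = \frac{1}{\frac{1}{7 - 11} \left(-18 - -726\right)} = \frac{1}{\frac{1}{-4} \left(-18 + 726\right)} = \frac{1}{\left(- \frac{1}{4}\right) 708} = \frac{1}{-177} = - \frac{1}{177}$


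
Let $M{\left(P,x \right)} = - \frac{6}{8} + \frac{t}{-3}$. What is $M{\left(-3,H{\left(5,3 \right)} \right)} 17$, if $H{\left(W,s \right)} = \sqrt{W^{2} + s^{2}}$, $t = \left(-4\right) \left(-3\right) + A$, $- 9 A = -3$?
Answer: $- \frac{2975}{36} \approx -82.639$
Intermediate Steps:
$A = \frac{1}{3}$ ($A = \left(- \frac{1}{9}\right) \left(-3\right) = \frac{1}{3} \approx 0.33333$)
$t = \frac{37}{3}$ ($t = \left(-4\right) \left(-3\right) + \frac{1}{3} = 12 + \frac{1}{3} = \frac{37}{3} \approx 12.333$)
$M{\left(P,x \right)} = - \frac{175}{36}$ ($M{\left(P,x \right)} = - \frac{6}{8} + \frac{37}{3 \left(-3\right)} = \left(-6\right) \frac{1}{8} + \frac{37}{3} \left(- \frac{1}{3}\right) = - \frac{3}{4} - \frac{37}{9} = - \frac{175}{36}$)
$M{\left(-3,H{\left(5,3 \right)} \right)} 17 = \left(- \frac{175}{36}\right) 17 = - \frac{2975}{36}$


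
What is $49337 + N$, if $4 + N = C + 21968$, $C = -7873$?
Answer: $63428$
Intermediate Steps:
$N = 14091$ ($N = -4 + \left(-7873 + 21968\right) = -4 + 14095 = 14091$)
$49337 + N = 49337 + 14091 = 63428$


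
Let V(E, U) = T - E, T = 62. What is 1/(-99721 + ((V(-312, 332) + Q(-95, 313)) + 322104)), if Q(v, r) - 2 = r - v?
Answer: 1/223167 ≈ 4.4809e-6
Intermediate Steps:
V(E, U) = 62 - E
Q(v, r) = 2 + r - v (Q(v, r) = 2 + (r - v) = 2 + r - v)
1/(-99721 + ((V(-312, 332) + Q(-95, 313)) + 322104)) = 1/(-99721 + (((62 - 1*(-312)) + (2 + 313 - 1*(-95))) + 322104)) = 1/(-99721 + (((62 + 312) + (2 + 313 + 95)) + 322104)) = 1/(-99721 + ((374 + 410) + 322104)) = 1/(-99721 + (784 + 322104)) = 1/(-99721 + 322888) = 1/223167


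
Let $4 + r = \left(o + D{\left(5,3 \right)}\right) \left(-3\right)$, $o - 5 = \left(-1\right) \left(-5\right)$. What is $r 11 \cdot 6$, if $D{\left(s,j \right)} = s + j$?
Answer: $-3828$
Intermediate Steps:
$D{\left(s,j \right)} = j + s$
$o = 10$ ($o = 5 - -5 = 5 + 5 = 10$)
$r = -58$ ($r = -4 + \left(10 + \left(3 + 5\right)\right) \left(-3\right) = -4 + \left(10 + 8\right) \left(-3\right) = -4 + 18 \left(-3\right) = -4 - 54 = -58$)
$r 11 \cdot 6 = \left(-58\right) 11 \cdot 6 = \left(-638\right) 6 = -3828$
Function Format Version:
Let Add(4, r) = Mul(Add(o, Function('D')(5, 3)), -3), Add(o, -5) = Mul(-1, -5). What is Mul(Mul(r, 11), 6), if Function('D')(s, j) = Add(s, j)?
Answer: -3828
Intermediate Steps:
Function('D')(s, j) = Add(j, s)
o = 10 (o = Add(5, Mul(-1, -5)) = Add(5, 5) = 10)
r = -58 (r = Add(-4, Mul(Add(10, Add(3, 5)), -3)) = Add(-4, Mul(Add(10, 8), -3)) = Add(-4, Mul(18, -3)) = Add(-4, -54) = -58)
Mul(Mul(r, 11), 6) = Mul(Mul(-58, 11), 6) = Mul(-638, 6) = -3828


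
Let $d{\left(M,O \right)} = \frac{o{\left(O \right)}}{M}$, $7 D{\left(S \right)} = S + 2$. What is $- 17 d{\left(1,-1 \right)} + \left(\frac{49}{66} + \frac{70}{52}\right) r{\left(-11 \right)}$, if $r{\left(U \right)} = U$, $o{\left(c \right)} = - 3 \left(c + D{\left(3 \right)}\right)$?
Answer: $- \frac{10250}{273} \approx -37.546$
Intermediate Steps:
$D{\left(S \right)} = \frac{2}{7} + \frac{S}{7}$ ($D{\left(S \right)} = \frac{S + 2}{7} = \frac{2 + S}{7} = \frac{2}{7} + \frac{S}{7}$)
$o{\left(c \right)} = - \frac{15}{7} - 3 c$ ($o{\left(c \right)} = - 3 \left(c + \left(\frac{2}{7} + \frac{1}{7} \cdot 3\right)\right) = - 3 \left(c + \left(\frac{2}{7} + \frac{3}{7}\right)\right) = - 3 \left(c + \frac{5}{7}\right) = - 3 \left(\frac{5}{7} + c\right) = - \frac{15}{7} - 3 c$)
$d{\left(M,O \right)} = \frac{- \frac{15}{7} - 3 O}{M}$
$- 17 d{\left(1,-1 \right)} + \left(\frac{49}{66} + \frac{70}{52}\right) r{\left(-11 \right)} = - 17 \frac{3 \left(-5 - -7\right)}{7 \cdot 1} + \left(\frac{49}{66} + \frac{70}{52}\right) \left(-11\right) = - 17 \cdot \frac{3}{7} \cdot 1 \left(-5 + 7\right) + \left(49 \cdot \frac{1}{66} + 70 \cdot \frac{1}{52}\right) \left(-11\right) = - 17 \cdot \frac{3}{7} \cdot 1 \cdot 2 + \left(\frac{49}{66} + \frac{35}{26}\right) \left(-11\right) = \left(-17\right) \frac{6}{7} + \frac{896}{429} \left(-11\right) = - \frac{102}{7} - \frac{896}{39} = - \frac{10250}{273}$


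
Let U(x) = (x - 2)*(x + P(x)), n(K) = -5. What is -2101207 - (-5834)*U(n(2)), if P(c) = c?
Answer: -1692827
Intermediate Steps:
U(x) = 2*x*(-2 + x) (U(x) = (x - 2)*(x + x) = (-2 + x)*(2*x) = 2*x*(-2 + x))
-2101207 - (-5834)*U(n(2)) = -2101207 - (-5834)*2*(-5)*(-2 - 5) = -2101207 - (-5834)*2*(-5)*(-7) = -2101207 - (-5834)*70 = -2101207 - 1*(-408380) = -2101207 + 408380 = -1692827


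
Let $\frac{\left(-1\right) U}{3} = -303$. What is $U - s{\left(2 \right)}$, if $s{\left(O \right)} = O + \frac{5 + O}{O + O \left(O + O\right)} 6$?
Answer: $\frac{4514}{5} \approx 902.8$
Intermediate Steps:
$U = 909$ ($U = \left(-3\right) \left(-303\right) = 909$)
$s{\left(O \right)} = O + \frac{6 \left(5 + O\right)}{O + 2 O^{2}}$ ($s{\left(O \right)} = O + \frac{5 + O}{O + O 2 O} 6 = O + \frac{5 + O}{O + 2 O^{2}} \cdot 6 = O + \frac{6 \left(5 + O\right)}{O + 2 O^{2}}$)
$U - s{\left(2 \right)} = 909 - \frac{30 + 2^{2} + 2 \cdot 2^{3} + 6 \cdot 2}{2 \left(1 + 2 \cdot 2\right)} = 909 - \frac{30 + 4 + 2 \cdot 8 + 12}{2 \left(1 + 4\right)} = 909 - \frac{30 + 4 + 16 + 12}{2 \cdot 5} = 909 - \frac{1}{2} \cdot \frac{1}{5} \cdot 62 = 909 - \frac{31}{5} = \frac{4514}{5}$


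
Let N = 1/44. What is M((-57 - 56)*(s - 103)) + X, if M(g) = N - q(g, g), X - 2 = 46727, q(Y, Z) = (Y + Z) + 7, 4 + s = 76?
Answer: 1747505/44 ≈ 39716.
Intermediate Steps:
s = 72 (s = -4 + 76 = 72)
q(Y, Z) = 7 + Y + Z
X = 46729 (X = 2 + 46727 = 46729)
N = 1/44 ≈ 0.022727
M(g) = -307/44 - 2*g (M(g) = 1/44 - (7 + g + g) = 1/44 - (7 + 2*g) = 1/44 + (-7 - 2*g) = -307/44 - 2*g)
M((-57 - 56)*(s - 103)) + X = (-307/44 - 2*(-57 - 56)*(72 - 103)) + 46729 = (-307/44 - (-226)*(-31)) + 46729 = (-307/44 - 2*3503) + 46729 = (-307/44 - 7006) + 46729 = -308571/44 + 46729 = 1747505/44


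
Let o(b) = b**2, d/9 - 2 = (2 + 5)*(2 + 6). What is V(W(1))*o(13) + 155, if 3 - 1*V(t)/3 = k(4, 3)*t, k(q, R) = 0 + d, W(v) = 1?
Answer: -262978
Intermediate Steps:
d = 522 (d = 18 + 9*((2 + 5)*(2 + 6)) = 18 + 9*(7*8) = 18 + 9*56 = 18 + 504 = 522)
k(q, R) = 522 (k(q, R) = 0 + 522 = 522)
V(t) = 9 - 1566*t
V(W(1))*o(13) + 155 = (9 - 1566*1)*13**2 + 155 = (9 - 1566)*169 + 155 = -1557*169 + 155 = -263133 + 155 = -262978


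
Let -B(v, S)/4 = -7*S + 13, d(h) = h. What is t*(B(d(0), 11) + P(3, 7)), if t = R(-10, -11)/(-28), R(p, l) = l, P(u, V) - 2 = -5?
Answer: 2783/28 ≈ 99.393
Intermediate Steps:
P(u, V) = -3 (P(u, V) = 2 - 5 = -3)
B(v, S) = -52 + 28*S (B(v, S) = -4*(-7*S + 13) = -4*(13 - 7*S) = -52 + 28*S)
t = 11/28 (t = -11/(-28) = -11*(-1/28) = 11/28 ≈ 0.39286)
t*(B(d(0), 11) + P(3, 7)) = 11*((-52 + 28*11) - 3)/28 = 11*((-52 + 308) - 3)/28 = 11*(256 - 3)/28 = (11/28)*253 = 2783/28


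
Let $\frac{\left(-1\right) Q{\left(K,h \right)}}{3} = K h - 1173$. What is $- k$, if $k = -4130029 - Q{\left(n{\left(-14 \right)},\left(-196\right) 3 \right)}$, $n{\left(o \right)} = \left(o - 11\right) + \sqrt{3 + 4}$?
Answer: $4089448 + 1764 \sqrt{7} \approx 4.0941 \cdot 10^{6}$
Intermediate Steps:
$n{\left(o \right)} = -11 + o + \sqrt{7}$ ($n{\left(o \right)} = \left(-11 + o\right) + \sqrt{7} = -11 + o + \sqrt{7}$)
$Q{\left(K,h \right)} = 3519 - 3 K h$ ($Q{\left(K,h \right)} = - 3 \left(K h - 1173\right) = - 3 \left(-1173 + K h\right) = 3519 - 3 K h$)
$k = -4089448 - 1764 \sqrt{7}$ ($k = -4130029 - \left(3519 - 3 \left(-11 - 14 + \sqrt{7}\right) \left(\left(-196\right) 3\right)\right) = -4130029 - \left(3519 - 3 \left(-25 + \sqrt{7}\right) \left(-588\right)\right) = -4130029 - \left(3519 - \left(44100 - 1764 \sqrt{7}\right)\right) = -4130029 - \left(-40581 + 1764 \sqrt{7}\right) = -4130029 + \left(40581 - 1764 \sqrt{7}\right) = -4089448 - 1764 \sqrt{7} \approx -4.0941 \cdot 10^{6}$)
$- k = - (-4089448 - 1764 \sqrt{7}) = 4089448 + 1764 \sqrt{7}$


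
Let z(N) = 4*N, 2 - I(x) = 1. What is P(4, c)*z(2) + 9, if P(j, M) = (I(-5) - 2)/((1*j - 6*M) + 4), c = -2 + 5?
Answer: 49/5 ≈ 9.8000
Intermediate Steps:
I(x) = 1 (I(x) = 2 - 1*1 = 2 - 1 = 1)
c = 3
P(j, M) = -1/(4 + j - 6*M) (P(j, M) = (1 - 2)/((1*j - 6*M) + 4) = -1/((j - 6*M) + 4) = -1/(4 + j - 6*M))
P(4, c)*z(2) + 9 = (-1/(4 + 4 - 6*3))*(4*2) + 9 = -1/(4 + 4 - 18)*8 + 9 = -1/(-10)*8 + 9 = -1*(-⅒)*8 + 9 = (⅒)*8 + 9 = ⅘ + 9 = 49/5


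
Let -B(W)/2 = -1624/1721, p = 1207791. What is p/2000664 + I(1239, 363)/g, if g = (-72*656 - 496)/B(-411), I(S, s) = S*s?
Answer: -529914345507/30843527944 ≈ -17.181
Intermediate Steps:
B(W) = 3248/1721 (B(W) = -(-3248)/1721 = -2*(-1624/1721) = 3248/1721)
g = -5133743/203 (g = (-72*656 - 496)/(3248/1721) = (-47232 - 496)*(1721/3248) = -47728*1721/3248 = -5133743/203 ≈ -25289.)
p/2000664 + I(1239, 363)/g = 1207791/2000664 + (1239*363)/(-5133743/203) = 1207791*(1/2000664) + 449757*(-203/5133743) = 3627/6008 - 91300671/5133743 = -529914345507/30843527944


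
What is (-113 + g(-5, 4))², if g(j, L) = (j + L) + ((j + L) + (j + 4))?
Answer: 13456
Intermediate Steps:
g(j, L) = 4 + 2*L + 3*j (g(j, L) = (L + j) + ((L + j) + (4 + j)) = (L + j) + (4 + L + 2*j) = 4 + 2*L + 3*j)
(-113 + g(-5, 4))² = (-113 + (4 + 2*4 + 3*(-5)))² = (-113 + (4 + 8 - 15))² = (-113 - 3)² = (-116)² = 13456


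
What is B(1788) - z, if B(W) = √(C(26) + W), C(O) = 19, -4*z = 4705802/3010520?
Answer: 2352901/6021040 + √1807 ≈ 42.900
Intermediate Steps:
z = -2352901/6021040 (z = -2352901/(2*3010520) = -¼*2352901/1505260 = -2352901/6021040 ≈ -0.39078)
B(W) = √(19 + W)
B(1788) - z = √(19 + 1788) - 1*(-2352901/6021040) = √1807 + 2352901/6021040 = 2352901/6021040 + √1807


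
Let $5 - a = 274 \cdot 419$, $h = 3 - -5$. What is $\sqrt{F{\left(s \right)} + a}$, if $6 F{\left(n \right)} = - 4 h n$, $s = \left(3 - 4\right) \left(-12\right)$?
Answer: $i \sqrt{114865} \approx 338.92 i$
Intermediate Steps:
$h = 8$ ($h = 3 + 5 = 8$)
$s = 12$ ($s = \left(-1\right) \left(-12\right) = 12$)
$F{\left(n \right)} = - \frac{16 n}{3}$ ($F{\left(n \right)} = \frac{\left(-4\right) 8 n}{6} = \frac{\left(-32\right) n}{6} = - \frac{16 n}{3}$)
$a = -114801$ ($a = 5 - 274 \cdot 419 = 5 - 114806 = -114801$)
$\sqrt{F{\left(s \right)} + a} = \sqrt{\left(- \frac{16}{3}\right) 12 - 114801} = \sqrt{-64 - 114801} = \sqrt{-114865} = i \sqrt{114865}$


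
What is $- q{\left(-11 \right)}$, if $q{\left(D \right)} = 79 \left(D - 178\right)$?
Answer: $14931$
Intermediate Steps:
$q{\left(D \right)} = -14062 + 79 D$ ($q{\left(D \right)} = 79 \left(D - 178\right) = 79 \left(-178 + D\right) = -14062 + 79 D$)
$- q{\left(-11 \right)} = - (-14062 + 79 \left(-11\right)) = - (-14062 - 869) = \left(-1\right) \left(-14931\right) = 14931$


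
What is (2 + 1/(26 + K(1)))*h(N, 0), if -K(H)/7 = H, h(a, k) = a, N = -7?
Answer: -273/19 ≈ -14.368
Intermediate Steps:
K(H) = -7*H
(2 + 1/(26 + K(1)))*h(N, 0) = (2 + 1/(26 - 7*1))*(-7) = (2 + 1/(26 - 7))*(-7) = (2 + 1/19)*(-7) = (39/19)*(-7) = -273/19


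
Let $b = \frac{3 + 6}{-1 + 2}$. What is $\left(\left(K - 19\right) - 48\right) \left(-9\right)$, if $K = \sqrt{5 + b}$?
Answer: $603 - 9 \sqrt{14} \approx 569.33$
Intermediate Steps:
$b = 9$ ($b = \frac{9}{1} = 9 \cdot 1 = 9$)
$K = \sqrt{14}$ ($K = \sqrt{5 + 9} = \sqrt{14} \approx 3.7417$)
$\left(\left(K - 19\right) - 48\right) \left(-9\right) = \left(\left(\sqrt{14} - 19\right) - 48\right) \left(-9\right) = \left(\left(-19 + \sqrt{14}\right) - 48\right) \left(-9\right) = \left(-67 + \sqrt{14}\right) \left(-9\right) = 603 - 9 \sqrt{14}$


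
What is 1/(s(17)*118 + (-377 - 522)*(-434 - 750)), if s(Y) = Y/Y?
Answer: 1/1064534 ≈ 9.3938e-7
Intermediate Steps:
s(Y) = 1
1/(s(17)*118 + (-377 - 522)*(-434 - 750)) = 1/(1*118 + (-377 - 522)*(-434 - 750)) = 1/(118 - 899*(-1184)) = 1/(118 + 1064416) = 1/1064534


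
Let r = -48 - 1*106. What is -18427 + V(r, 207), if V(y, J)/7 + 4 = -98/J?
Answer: -3820871/207 ≈ -18458.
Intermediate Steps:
r = -154 (r = -48 - 106 = -154)
V(y, J) = -28 - 686/J (V(y, J) = -28 + 7*(-98/J) = -28 - 686/J)
-18427 + V(r, 207) = -18427 + (-28 - 686/207) = -18427 - 6482/207 = -3820871/207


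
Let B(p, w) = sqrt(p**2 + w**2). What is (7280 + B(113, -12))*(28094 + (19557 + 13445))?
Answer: 444778880 + 61096*sqrt(12913) ≈ 4.5172e+8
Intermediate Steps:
(7280 + B(113, -12))*(28094 + (19557 + 13445)) = (7280 + sqrt(113**2 + (-12)**2))*(28094 + (19557 + 13445)) = (7280 + sqrt(12769 + 144))*(28094 + 33002) = (7280 + sqrt(12913))*61096 = 444778880 + 61096*sqrt(12913)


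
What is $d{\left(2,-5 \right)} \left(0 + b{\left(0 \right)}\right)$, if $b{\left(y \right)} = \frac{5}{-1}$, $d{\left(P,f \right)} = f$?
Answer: $25$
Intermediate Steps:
$b{\left(y \right)} = -5$ ($b{\left(y \right)} = 5 \left(-1\right) = -5$)
$d{\left(2,-5 \right)} \left(0 + b{\left(0 \right)}\right) = - 5 \left(0 - 5\right) = \left(-5\right) \left(-5\right) = 25$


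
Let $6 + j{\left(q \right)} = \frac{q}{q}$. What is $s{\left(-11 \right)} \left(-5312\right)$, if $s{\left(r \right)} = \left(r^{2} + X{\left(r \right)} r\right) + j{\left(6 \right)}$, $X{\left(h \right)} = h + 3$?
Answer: $-1083648$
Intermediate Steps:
$X{\left(h \right)} = 3 + h$
$j{\left(q \right)} = -5$ ($j{\left(q \right)} = -6 + \frac{q}{q} = -6 + 1 = -5$)
$s{\left(r \right)} = -5 + r^{2} + r \left(3 + r\right)$ ($s{\left(r \right)} = \left(r^{2} + \left(3 + r\right) r\right) - 5 = \left(r^{2} + r \left(3 + r\right)\right) - 5 = -5 + r^{2} + r \left(3 + r\right)$)
$s{\left(-11 \right)} \left(-5312\right) = \left(-5 + \left(-11\right)^{2} - 11 \left(3 - 11\right)\right) \left(-5312\right) = \left(-5 + 121 - -88\right) \left(-5312\right) = \left(-5 + 121 + 88\right) \left(-5312\right) = 204 \left(-5312\right) = -1083648$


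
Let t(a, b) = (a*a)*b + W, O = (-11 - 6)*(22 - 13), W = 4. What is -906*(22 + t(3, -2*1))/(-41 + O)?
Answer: 3624/97 ≈ 37.361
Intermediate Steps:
O = -153 (O = -17*9 = -153)
t(a, b) = 4 + b*a² (t(a, b) = (a*a)*b + 4 = a²*b + 4 = b*a² + 4 = 4 + b*a²)
-906*(22 + t(3, -2*1))/(-41 + O) = -906*(22 + (4 - 2*1*3²))/(-41 - 153) = -906*(22 + (4 - 2*9))/(-194) = -906*(22 + (4 - 18))*(-1)/194 = -906*(22 - 14)*(-1)/194 = -7248*(-1)/194 = -906*(-4/97) = 3624/97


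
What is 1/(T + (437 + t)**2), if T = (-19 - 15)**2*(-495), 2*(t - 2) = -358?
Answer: -1/504620 ≈ -1.9817e-6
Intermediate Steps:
t = -177 (t = 2 + (1/2)*(-358) = 2 - 179 = -177)
T = -572220 (T = (-34)**2*(-495) = 1156*(-495) = -572220)
1/(T + (437 + t)**2) = 1/(-572220 + (437 - 177)**2) = 1/(-572220 + 260**2) = 1/(-572220 + 67600) = 1/(-504620) = -1/504620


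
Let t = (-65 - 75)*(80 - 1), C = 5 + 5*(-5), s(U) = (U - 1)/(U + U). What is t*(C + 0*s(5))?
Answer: 221200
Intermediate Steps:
s(U) = (-1 + U)/(2*U) (s(U) = (-1 + U)/((2*U)) = (-1 + U)*(1/(2*U)) = (-1 + U)/(2*U))
C = -20 (C = 5 - 25 = -20)
t = -11060 (t = -140*79 = -11060)
t*(C + 0*s(5)) = -11060*(-20 + 0*((½)*(-1 + 5)/5)) = -11060*(-20 + 0*((½)*(⅕)*4)) = -11060*(-20 + 0*(⅖)) = -11060*(-20 + 0) = -11060*(-20) = 221200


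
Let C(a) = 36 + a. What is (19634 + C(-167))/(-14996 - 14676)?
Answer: -19503/29672 ≈ -0.65729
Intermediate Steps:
(19634 + C(-167))/(-14996 - 14676) = (19634 + (36 - 167))/(-14996 - 14676) = (19634 - 131)/(-29672) = 19503*(-1/29672) = -19503/29672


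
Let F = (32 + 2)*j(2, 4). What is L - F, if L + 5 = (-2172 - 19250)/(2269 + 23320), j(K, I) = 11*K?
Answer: -19289939/25589 ≈ -753.84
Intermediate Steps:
L = -149367/25589 (L = -5 + (-2172 - 19250)/(2269 + 23320) = -5 - 21422/25589 = -149367/25589 ≈ -5.8372)
F = 748 (F = (32 + 2)*(11*2) = 34*22 = 748)
L - F = -149367/25589 - 1*748 = -149367/25589 - 748 = -19289939/25589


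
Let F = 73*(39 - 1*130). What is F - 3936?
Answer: -10579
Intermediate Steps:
F = -6643 (F = 73*(39 - 130) = 73*(-91) = -6643)
F - 3936 = -6643 - 3936 = -10579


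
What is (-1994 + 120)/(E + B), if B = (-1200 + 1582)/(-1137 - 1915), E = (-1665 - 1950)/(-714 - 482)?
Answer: -1710114952/2644027 ≈ -646.78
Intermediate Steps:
E = 3615/1196 (E = -3615/(-1196) = -3615*(-1/1196) = 3615/1196 ≈ 3.0226)
B = -191/1526 (B = 382/(-3052) = 382*(-1/3052) = -191/1526 ≈ -0.12516)
(-1994 + 120)/(E + B) = (-1994 + 120)/(3615/1196 - 191/1526) = -1874/2644027/912548 = -1874*912548/2644027 = -1710114952/2644027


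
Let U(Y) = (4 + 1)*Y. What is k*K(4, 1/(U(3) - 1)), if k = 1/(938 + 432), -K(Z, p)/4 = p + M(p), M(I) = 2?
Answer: -29/4795 ≈ -0.0060480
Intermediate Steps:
U(Y) = 5*Y
K(Z, p) = -8 - 4*p (K(Z, p) = -4*(p + 2) = -4*(2 + p) = -8 - 4*p)
k = 1/1370 ≈ 0.00072993
k*K(4, 1/(U(3) - 1)) = (-8 - 4/(5*3 - 1))/1370 = (-8 - 4/(15 - 1))/1370 = (-8 - 4/14)/1370 = (-8 - 4*1/14)/1370 = (-8 - 2/7)/1370 = (1/1370)*(-58/7) = -29/4795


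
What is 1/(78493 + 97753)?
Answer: 1/176246 ≈ 5.6739e-6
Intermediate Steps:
1/(78493 + 97753) = 1/176246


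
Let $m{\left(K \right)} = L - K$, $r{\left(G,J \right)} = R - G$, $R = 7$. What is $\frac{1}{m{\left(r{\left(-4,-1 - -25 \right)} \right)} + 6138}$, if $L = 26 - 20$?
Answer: $\frac{1}{6133} \approx 0.00016305$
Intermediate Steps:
$L = 6$
$r{\left(G,J \right)} = 7 - G$
$m{\left(K \right)} = 6 - K$
$\frac{1}{m{\left(r{\left(-4,-1 - -25 \right)} \right)} + 6138} = \frac{1}{\left(6 - \left(7 - -4\right)\right) + 6138} = \frac{1}{\left(6 - \left(7 + 4\right)\right) + 6138} = \frac{1}{\left(6 - 11\right) + 6138} = \frac{1}{-5 + 6138} = \frac{1}{6133}$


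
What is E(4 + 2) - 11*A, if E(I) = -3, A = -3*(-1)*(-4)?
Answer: 129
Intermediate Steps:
A = -12 (A = 3*(-4) = -12)
E(4 + 2) - 11*A = -3 - 11*(-12) = -3 + 132 = 129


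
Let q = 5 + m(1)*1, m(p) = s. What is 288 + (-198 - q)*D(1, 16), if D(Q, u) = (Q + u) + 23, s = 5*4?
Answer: -8632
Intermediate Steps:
s = 20
m(p) = 20
q = 25 (q = 5 + 20*1 = 5 + 20 = 25)
D(Q, u) = 23 + Q + u
288 + (-198 - q)*D(1, 16) = 288 + (-198 - 1*25)*(23 + 1 + 16) = 288 + (-198 - 25)*40 = 288 - 223*40 = 288 - 8920 = -8632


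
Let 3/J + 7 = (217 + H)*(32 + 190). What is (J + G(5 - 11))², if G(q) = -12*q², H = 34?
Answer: 579310840041129/3104161225 ≈ 1.8662e+5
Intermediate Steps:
J = 3/55715 (J = 3/(-7 + (217 + 34)*(32 + 190)) = 3/(-7 + 251*222) = 3/(-7 + 55722) = 3/55715 ≈ 5.3845e-5)
(J + G(5 - 11))² = (3/55715 - 12*(5 - 11)²)² = (3/55715 - 12*(-6)²)² = (3/55715 - 12*36)² = (3/55715 - 432)² = (-24068877/55715)² = 579310840041129/3104161225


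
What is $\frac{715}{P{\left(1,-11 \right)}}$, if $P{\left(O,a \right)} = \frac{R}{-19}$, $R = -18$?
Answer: $\frac{13585}{18} \approx 754.72$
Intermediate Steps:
$P{\left(O,a \right)} = \frac{18}{19}$ ($P{\left(O,a \right)} = - \frac{18}{-19} = \left(-18\right) \left(- \frac{1}{19}\right) = \frac{18}{19}$)
$\frac{715}{P{\left(1,-11 \right)}} = \frac{715}{\frac{18}{19}} = 715 \cdot \frac{19}{18} = \frac{13585}{18}$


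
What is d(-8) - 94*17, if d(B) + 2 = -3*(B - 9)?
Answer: -1549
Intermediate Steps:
d(B) = 25 - 3*B (d(B) = -2 - 3*(B - 9) = -2 - 3*(-9 + B) = -2 + (27 - 3*B) = 25 - 3*B)
d(-8) - 94*17 = (25 - 3*(-8)) - 94*17 = (25 + 24) - 1598 = 49 - 1598 = -1549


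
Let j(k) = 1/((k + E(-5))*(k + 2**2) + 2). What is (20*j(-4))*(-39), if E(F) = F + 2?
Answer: -390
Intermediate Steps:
E(F) = 2 + F
j(k) = 1/(2 + (-3 + k)*(4 + k)) (j(k) = 1/((k + (2 - 5))*(k + 2**2) + 2) = 1/((k - 3)*(k + 4) + 2) = 1/((-3 + k)*(4 + k) + 2) = 1/(2 + (-3 + k)*(4 + k)))
(20*j(-4))*(-39) = (20/(-10 - 4 + (-4)**2))*(-39) = (20/(-10 - 4 + 16))*(-39) = (20/2)*(-39) = (20*(1/2))*(-39) = 10*(-39) = -390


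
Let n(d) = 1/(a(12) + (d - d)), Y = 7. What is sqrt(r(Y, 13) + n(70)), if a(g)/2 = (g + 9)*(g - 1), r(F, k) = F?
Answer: sqrt(1494570)/462 ≈ 2.6462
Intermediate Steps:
a(g) = 2*(-1 + g)*(9 + g) (a(g) = 2*((g + 9)*(g - 1)) = 2*((9 + g)*(-1 + g)) = 2*((-1 + g)*(9 + g)) = 2*(-1 + g)*(9 + g))
n(d) = 1/462 (n(d) = 1/((-18 + 2*12**2 + 16*12) + (d - d)) = 1/((-18 + 2*144 + 192) + 0) = 1/((-18 + 288 + 192) + 0) = 1/(462 + 0) = 1/462)
sqrt(r(Y, 13) + n(70)) = sqrt(7 + 1/462) = sqrt(3235/462) = sqrt(1494570)/462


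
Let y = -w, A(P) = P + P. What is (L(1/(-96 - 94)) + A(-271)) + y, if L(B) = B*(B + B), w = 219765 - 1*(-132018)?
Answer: -6359466249/18050 ≈ -3.5233e+5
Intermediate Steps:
A(P) = 2*P
w = 351783 (w = 219765 + 132018 = 351783)
L(B) = 2*B² (L(B) = B*(2*B) = 2*B²)
y = -351783 (y = -1*351783 = -351783)
(L(1/(-96 - 94)) + A(-271)) + y = (2*(1/(-96 - 94))² + 2*(-271)) - 351783 = (2*(1/(-190))² - 542) - 351783 = (2*(-1/190)² - 542) - 351783 = (2*(1/36100) - 542) - 351783 = (1/18050 - 542) - 351783 = -9783099/18050 - 351783 = -6359466249/18050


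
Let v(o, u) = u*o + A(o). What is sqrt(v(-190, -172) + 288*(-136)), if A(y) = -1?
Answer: 3*I*sqrt(721) ≈ 80.554*I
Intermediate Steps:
v(o, u) = -1 + o*u (v(o, u) = u*o - 1 = o*u - 1 = -1 + o*u)
sqrt(v(-190, -172) + 288*(-136)) = sqrt((-1 - 190*(-172)) + 288*(-136)) = sqrt((-1 + 32680) - 39168) = sqrt(32679 - 39168) = sqrt(-6489) = 3*I*sqrt(721)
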